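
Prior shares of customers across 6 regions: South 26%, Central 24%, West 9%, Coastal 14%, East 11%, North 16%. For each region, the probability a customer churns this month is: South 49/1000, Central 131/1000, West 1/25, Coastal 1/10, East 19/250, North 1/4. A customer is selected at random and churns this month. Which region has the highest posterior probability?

Unnormalized posteriors (prior × likelihood):
  South: 0.26 × 0.049 = 0.01274
  Central: 0.24 × 0.131 = 0.03144
  West: 0.09 × 0.04 = 0.0036
  Coastal: 0.14 × 0.1 = 0.014
  East: 0.11 × 0.076 = 0.00836
  North: 0.16 × 0.25 = 0.04
Total = 0.11014.
Largest term belongs to North, so North is most probable.

North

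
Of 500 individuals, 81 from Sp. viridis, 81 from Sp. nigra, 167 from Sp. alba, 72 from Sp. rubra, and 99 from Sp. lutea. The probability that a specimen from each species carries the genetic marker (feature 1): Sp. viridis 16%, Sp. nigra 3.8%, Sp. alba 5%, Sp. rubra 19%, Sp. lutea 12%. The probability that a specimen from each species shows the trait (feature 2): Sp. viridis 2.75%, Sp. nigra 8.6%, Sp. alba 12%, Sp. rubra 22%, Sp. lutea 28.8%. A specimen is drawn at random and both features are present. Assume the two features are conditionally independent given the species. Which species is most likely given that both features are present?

By Bayes' rule, posterior ∝ prior × likelihood:
  Sp. viridis: 0.162 × 0.16 × 0.0275 = 0.0007128
  Sp. nigra: 0.162 × 0.038 × 0.086 = 0.000529416
  Sp. alba: 0.334 × 0.05 × 0.12 = 0.002004
  Sp. rubra: 0.144 × 0.19 × 0.22 = 0.0060192
  Sp. lutea: 0.198 × 0.12 × 0.288 = 0.00684288
Sum = 0.016108296.
Largest term belongs to Sp. lutea, so Sp. lutea is most probable.

Sp. lutea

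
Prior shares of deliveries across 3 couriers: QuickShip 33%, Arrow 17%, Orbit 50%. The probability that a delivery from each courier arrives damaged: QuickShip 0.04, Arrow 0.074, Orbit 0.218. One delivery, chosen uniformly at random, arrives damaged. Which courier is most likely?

Orbit

Compute prior × likelihood for every hypothesis:
  QuickShip: 0.33 × 0.04 = 0.0132
  Arrow: 0.17 × 0.074 = 0.01258
  Orbit: 0.5 × 0.218 = 0.109
Normalizing constant = 0.13478.
Largest term belongs to Orbit, so Orbit is most probable.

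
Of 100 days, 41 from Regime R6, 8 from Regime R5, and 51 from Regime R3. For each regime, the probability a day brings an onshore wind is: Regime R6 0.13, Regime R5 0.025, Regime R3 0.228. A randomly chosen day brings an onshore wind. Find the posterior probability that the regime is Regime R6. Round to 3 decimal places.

0.311

By Bayes' rule, posterior ∝ prior × likelihood:
  Regime R6: 0.41 × 0.13 = 0.0533
  Regime R5: 0.08 × 0.025 = 0.002
  Regime R3: 0.51 × 0.228 = 0.11628
Normalizing constant = 0.17158.
P(Regime R6 | evidence) = 0.0533 / 0.17158 ≈ 0.311.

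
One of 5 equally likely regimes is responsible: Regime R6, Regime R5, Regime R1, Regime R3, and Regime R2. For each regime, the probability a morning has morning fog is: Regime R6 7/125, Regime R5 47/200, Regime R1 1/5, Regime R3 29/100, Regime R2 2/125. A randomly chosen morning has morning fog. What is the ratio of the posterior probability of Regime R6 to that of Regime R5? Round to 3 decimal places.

0.238

Since the prior is uniform, the posterior is proportional to the likelihood:
  Regime R6: 0.056
  Regime R5: 0.235
  Regime R1: 0.2
  Regime R3: 0.29
  Regime R2: 0.016
Normalizing constant = 0.797.
The ratio is 0.056 / 0.235 (the normalizer cancels) = 0.238.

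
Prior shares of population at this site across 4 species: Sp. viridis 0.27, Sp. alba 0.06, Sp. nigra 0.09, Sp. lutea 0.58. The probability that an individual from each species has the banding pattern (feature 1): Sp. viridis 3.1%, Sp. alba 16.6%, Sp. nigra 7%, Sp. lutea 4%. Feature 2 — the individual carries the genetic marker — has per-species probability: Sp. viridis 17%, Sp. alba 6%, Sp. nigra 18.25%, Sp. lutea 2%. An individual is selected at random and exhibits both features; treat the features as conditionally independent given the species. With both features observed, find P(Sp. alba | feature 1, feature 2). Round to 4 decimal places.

Prior × likelihood for each hypothesis:
  Sp. viridis: 0.27 × 0.031 × 0.17 = 0.0014229
  Sp. alba: 0.06 × 0.166 × 0.06 = 0.0005976
  Sp. nigra: 0.09 × 0.07 × 0.1825 = 0.00114975
  Sp. lutea: 0.58 × 0.04 × 0.02 = 0.000464
Normalizing constant = 0.00363425.
P(Sp. alba | evidence) = 0.0005976 / 0.00363425 ≈ 0.1644.

0.1644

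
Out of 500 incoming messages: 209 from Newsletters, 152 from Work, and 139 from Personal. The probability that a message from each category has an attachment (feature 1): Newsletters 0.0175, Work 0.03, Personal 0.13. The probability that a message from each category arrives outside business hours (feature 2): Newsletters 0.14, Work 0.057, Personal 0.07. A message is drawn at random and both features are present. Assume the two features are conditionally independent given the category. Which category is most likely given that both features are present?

Personal

By Bayes' rule, posterior ∝ prior × likelihood:
  Newsletters: 0.418 × 0.0175 × 0.14 = 0.0010241
  Work: 0.304 × 0.03 × 0.057 = 0.00051984
  Personal: 0.278 × 0.13 × 0.07 = 0.0025298
Sum = 0.00407374.
Largest term belongs to Personal, so Personal is most probable.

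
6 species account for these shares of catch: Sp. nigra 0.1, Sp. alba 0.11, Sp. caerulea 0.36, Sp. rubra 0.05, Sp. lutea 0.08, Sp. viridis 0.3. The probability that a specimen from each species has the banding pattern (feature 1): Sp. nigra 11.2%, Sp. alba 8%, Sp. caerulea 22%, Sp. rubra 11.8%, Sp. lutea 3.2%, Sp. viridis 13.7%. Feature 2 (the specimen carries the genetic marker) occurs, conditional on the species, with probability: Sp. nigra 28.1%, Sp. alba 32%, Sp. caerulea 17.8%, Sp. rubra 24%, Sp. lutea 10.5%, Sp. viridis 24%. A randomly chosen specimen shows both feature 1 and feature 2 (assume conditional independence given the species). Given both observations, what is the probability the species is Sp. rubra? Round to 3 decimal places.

By Bayes' rule, posterior ∝ prior × likelihood:
  Sp. nigra: 0.1 × 0.112 × 0.281 = 0.0031472
  Sp. alba: 0.11 × 0.08 × 0.32 = 0.002816
  Sp. caerulea: 0.36 × 0.22 × 0.178 = 0.0140976
  Sp. rubra: 0.05 × 0.118 × 0.24 = 0.001416
  Sp. lutea: 0.08 × 0.032 × 0.105 = 0.0002688
  Sp. viridis: 0.3 × 0.137 × 0.24 = 0.009864
Normalizing constant = 0.0316096.
P(Sp. rubra | evidence) = 0.001416 / 0.0316096 ≈ 0.045.

0.045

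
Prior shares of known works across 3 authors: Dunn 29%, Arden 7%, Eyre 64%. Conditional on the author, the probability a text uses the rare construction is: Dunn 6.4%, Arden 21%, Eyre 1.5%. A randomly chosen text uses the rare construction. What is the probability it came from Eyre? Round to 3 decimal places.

0.224

Unnormalized posteriors (prior × likelihood):
  Dunn: 0.29 × 0.064 = 0.01856
  Arden: 0.07 × 0.21 = 0.0147
  Eyre: 0.64 × 0.015 = 0.0096
Sum = 0.04286.
P(Eyre | evidence) = 0.0096 / 0.04286 ≈ 0.224.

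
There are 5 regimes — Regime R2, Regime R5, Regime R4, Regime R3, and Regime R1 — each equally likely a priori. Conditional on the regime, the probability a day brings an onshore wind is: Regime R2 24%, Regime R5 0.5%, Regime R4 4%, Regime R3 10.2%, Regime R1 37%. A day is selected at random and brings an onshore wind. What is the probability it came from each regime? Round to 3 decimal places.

With a uniform prior (1/5 each), posterior ∝ likelihood:
  Regime R2: 0.24
  Regime R5: 0.005
  Regime R4: 0.04
  Regime R3: 0.102
  Regime R1: 0.37
Sum = 0.757.
P(Regime R2 | onshore) = 0.24/0.757 ≈ 0.317
P(Regime R5 | onshore) = 0.005/0.757 ≈ 0.007
P(Regime R4 | onshore) = 0.04/0.757 ≈ 0.053
P(Regime R3 | onshore) = 0.102/0.757 ≈ 0.135
P(Regime R1 | onshore) = 0.37/0.757 ≈ 0.489
(Check: 0.317+0.007+0.053+0.135+0.489 = 1.001.)

Regime R2 0.317, Regime R5 0.007, Regime R4 0.053, Regime R3 0.135, Regime R1 0.489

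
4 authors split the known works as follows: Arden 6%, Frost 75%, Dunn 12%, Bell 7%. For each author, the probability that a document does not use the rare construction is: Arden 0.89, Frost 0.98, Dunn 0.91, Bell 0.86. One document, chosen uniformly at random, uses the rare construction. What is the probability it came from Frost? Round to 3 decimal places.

0.355

Taking complements, P(rare-form | each) = Arden 0.11, Frost 0.02, Dunn 0.09, Bell 0.14.
By Bayes' rule, posterior ∝ prior × likelihood:
  Arden: 0.06 × 0.11 = 0.0066
  Frost: 0.75 × 0.02 = 0.015
  Dunn: 0.12 × 0.09 = 0.0108
  Bell: 0.07 × 0.14 = 0.0098
Normalizing constant = 0.0422.
P(Frost | evidence) = 0.015 / 0.0422 ≈ 0.355.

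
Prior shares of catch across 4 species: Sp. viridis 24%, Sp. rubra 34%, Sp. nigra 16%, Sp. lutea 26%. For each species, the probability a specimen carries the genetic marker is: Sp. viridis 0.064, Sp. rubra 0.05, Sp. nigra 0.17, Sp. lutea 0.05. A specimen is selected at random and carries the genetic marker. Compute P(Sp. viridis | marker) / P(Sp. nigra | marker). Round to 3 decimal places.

0.565

Compute prior × likelihood for every hypothesis:
  Sp. viridis: 0.24 × 0.064 = 0.01536
  Sp. rubra: 0.34 × 0.05 = 0.017
  Sp. nigra: 0.16 × 0.17 = 0.0272
  Sp. lutea: 0.26 × 0.05 = 0.013
Normalizing constant = 0.07256.
The ratio is 0.01536 / 0.0272 (the normalizer cancels) = 0.565.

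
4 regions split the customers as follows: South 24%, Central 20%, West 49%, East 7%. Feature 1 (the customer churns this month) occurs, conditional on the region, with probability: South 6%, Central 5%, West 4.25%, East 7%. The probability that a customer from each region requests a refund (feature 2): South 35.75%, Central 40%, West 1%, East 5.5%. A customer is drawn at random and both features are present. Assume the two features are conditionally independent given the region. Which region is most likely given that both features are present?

Prior × likelihood for each hypothesis:
  South: 0.24 × 0.06 × 0.3575 = 0.005148
  Central: 0.2 × 0.05 × 0.4 = 0.004
  West: 0.49 × 0.0425 × 0.01 = 0.00020825
  East: 0.07 × 0.07 × 0.055 = 0.0002695
Sum = 0.00962575.
Largest term belongs to South, so South is most probable.

South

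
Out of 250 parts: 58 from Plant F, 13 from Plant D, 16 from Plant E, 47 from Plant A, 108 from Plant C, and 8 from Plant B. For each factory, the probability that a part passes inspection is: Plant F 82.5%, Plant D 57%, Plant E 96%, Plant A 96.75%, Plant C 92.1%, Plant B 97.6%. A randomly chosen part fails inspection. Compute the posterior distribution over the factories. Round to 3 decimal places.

Taking complements, P(nonconforming | each) = Plant F 0.175, Plant D 0.43, Plant E 0.04, Plant A 0.0325, Plant C 0.079, Plant B 0.024.
By Bayes' rule, posterior ∝ prior × likelihood:
  Plant F: 0.232 × 0.175 = 0.0406
  Plant D: 0.052 × 0.43 = 0.02236
  Plant E: 0.064 × 0.04 = 0.00256
  Plant A: 0.188 × 0.0325 = 0.00611
  Plant C: 0.432 × 0.079 = 0.034128
  Plant B: 0.032 × 0.024 = 0.000768
Normalizing constant = 0.106526.
P(Plant F | nonconforming) = 0.0406/0.106526 ≈ 0.381
P(Plant D | nonconforming) = 0.02236/0.106526 ≈ 0.210
P(Plant E | nonconforming) = 0.00256/0.106526 ≈ 0.024
P(Plant A | nonconforming) = 0.00611/0.106526 ≈ 0.057
P(Plant C | nonconforming) = 0.034128/0.106526 ≈ 0.320
P(Plant B | nonconforming) = 0.000768/0.106526 ≈ 0.007

Plant F 0.381, Plant D 0.210, Plant E 0.024, Plant A 0.057, Plant C 0.320, Plant B 0.007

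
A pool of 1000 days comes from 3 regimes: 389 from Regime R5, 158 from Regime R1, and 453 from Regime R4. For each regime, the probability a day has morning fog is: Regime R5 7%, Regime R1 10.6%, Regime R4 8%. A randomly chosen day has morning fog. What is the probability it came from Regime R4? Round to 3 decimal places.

0.452

By Bayes' rule, posterior ∝ prior × likelihood:
  Regime R5: 0.389 × 0.07 = 0.02723
  Regime R1: 0.158 × 0.106 = 0.016748
  Regime R4: 0.453 × 0.08 = 0.03624
Sum = 0.080218.
P(Regime R4 | evidence) = 0.03624 / 0.080218 ≈ 0.452.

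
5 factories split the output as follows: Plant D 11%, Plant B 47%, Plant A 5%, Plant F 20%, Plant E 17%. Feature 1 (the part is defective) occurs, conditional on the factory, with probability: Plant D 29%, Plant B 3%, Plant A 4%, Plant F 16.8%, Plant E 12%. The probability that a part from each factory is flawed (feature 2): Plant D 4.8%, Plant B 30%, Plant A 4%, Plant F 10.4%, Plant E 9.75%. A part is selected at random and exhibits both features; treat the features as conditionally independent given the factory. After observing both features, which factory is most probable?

By Bayes' rule, posterior ∝ prior × likelihood:
  Plant D: 0.11 × 0.29 × 0.048 = 0.0015312
  Plant B: 0.47 × 0.03 × 0.3 = 0.00423
  Plant A: 0.05 × 0.04 × 0.04 = 0.00008
  Plant F: 0.2 × 0.168 × 0.104 = 0.0034944
  Plant E: 0.17 × 0.12 × 0.0975 = 0.001989
Sum = 0.0113246.
Largest term belongs to Plant B, so Plant B is most probable.

Plant B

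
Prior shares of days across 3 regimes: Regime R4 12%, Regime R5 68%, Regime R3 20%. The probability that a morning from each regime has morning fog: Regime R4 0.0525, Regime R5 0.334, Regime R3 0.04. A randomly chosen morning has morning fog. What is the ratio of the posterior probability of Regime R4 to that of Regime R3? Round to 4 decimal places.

0.7875

Compute prior × likelihood for every hypothesis:
  Regime R4: 0.12 × 0.0525 = 0.0063
  Regime R5: 0.68 × 0.334 = 0.22712
  Regime R3: 0.2 × 0.04 = 0.008
Total = 0.24142.
The ratio is 0.0063 / 0.008 (the normalizer cancels) = 0.7875.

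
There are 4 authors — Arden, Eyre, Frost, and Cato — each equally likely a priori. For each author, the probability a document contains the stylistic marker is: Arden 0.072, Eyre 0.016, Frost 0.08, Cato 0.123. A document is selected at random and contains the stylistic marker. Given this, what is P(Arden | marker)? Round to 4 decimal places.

0.2474

Since the prior is uniform, the posterior is proportional to the likelihood:
  Arden: 0.072
  Eyre: 0.016
  Frost: 0.08
  Cato: 0.123
Total = 0.291.
P(Arden | evidence) = 0.072 / 0.291 ≈ 0.2474.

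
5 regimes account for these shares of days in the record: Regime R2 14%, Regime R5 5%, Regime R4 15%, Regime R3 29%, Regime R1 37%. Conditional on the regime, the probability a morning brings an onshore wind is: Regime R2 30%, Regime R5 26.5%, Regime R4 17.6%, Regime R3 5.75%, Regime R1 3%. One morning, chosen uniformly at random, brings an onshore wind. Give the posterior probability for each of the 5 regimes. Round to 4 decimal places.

By Bayes' rule, posterior ∝ prior × likelihood:
  Regime R2: 0.14 × 0.3 = 0.042
  Regime R5: 0.05 × 0.265 = 0.01325
  Regime R4: 0.15 × 0.176 = 0.0264
  Regime R3: 0.29 × 0.0575 = 0.016675
  Regime R1: 0.37 × 0.03 = 0.0111
Normalizing constant = 0.109425.
P(Regime R2 | onshore) = 0.042/0.109425 ≈ 0.3838
P(Regime R5 | onshore) = 0.01325/0.109425 ≈ 0.1211
P(Regime R4 | onshore) = 0.0264/0.109425 ≈ 0.2413
P(Regime R3 | onshore) = 0.016675/0.109425 ≈ 0.1524
P(Regime R1 | onshore) = 0.0111/0.109425 ≈ 0.1014
(Check: 0.3838+0.1211+0.2413+0.1524+0.1014 = 1.0000.)

Regime R2 0.3838, Regime R5 0.1211, Regime R4 0.2413, Regime R3 0.1524, Regime R1 0.1014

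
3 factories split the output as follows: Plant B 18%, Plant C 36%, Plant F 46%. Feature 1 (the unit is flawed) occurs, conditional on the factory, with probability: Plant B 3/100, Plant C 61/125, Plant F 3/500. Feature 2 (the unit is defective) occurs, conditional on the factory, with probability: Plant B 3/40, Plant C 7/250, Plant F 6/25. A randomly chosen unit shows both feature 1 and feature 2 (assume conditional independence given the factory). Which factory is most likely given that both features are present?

Plant C

Prior × likelihood for each hypothesis:
  Plant B: 0.18 × 0.03 × 0.075 = 0.000405
  Plant C: 0.36 × 0.488 × 0.028 = 0.00491904
  Plant F: 0.46 × 0.006 × 0.24 = 0.0006624
Total = 0.00598644.
Largest term belongs to Plant C, so Plant C is most probable.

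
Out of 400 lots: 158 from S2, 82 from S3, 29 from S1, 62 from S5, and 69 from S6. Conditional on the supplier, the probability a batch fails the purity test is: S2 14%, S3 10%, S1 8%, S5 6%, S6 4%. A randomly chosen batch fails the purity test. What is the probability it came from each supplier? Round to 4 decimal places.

Prior × likelihood for each hypothesis:
  S2: 0.395 × 0.14 = 0.0553
  S3: 0.205 × 0.1 = 0.0205
  S1: 0.0725 × 0.08 = 0.0058
  S5: 0.155 × 0.06 = 0.0093
  S6: 0.1725 × 0.04 = 0.0069
Normalizing constant = 0.0978.
P(S2 | off-spec) = 0.0553/0.0978 ≈ 0.5654
P(S3 | off-spec) = 0.0205/0.0978 ≈ 0.2096
P(S1 | off-spec) = 0.0058/0.0978 ≈ 0.0593
P(S5 | off-spec) = 0.0093/0.0978 ≈ 0.0951
P(S6 | off-spec) = 0.0069/0.0978 ≈ 0.0706

S2 0.5654, S3 0.2096, S1 0.0593, S5 0.0951, S6 0.0706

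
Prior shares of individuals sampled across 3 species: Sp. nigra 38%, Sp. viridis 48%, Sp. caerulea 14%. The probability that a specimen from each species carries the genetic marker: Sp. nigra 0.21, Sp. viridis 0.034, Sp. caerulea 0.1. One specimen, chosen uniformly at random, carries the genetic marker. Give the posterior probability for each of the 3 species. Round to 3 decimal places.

Unnormalized posteriors (prior × likelihood):
  Sp. nigra: 0.38 × 0.21 = 0.0798
  Sp. viridis: 0.48 × 0.034 = 0.01632
  Sp. caerulea: 0.14 × 0.1 = 0.014
Sum = 0.11012.
P(Sp. nigra | marker) = 0.0798/0.11012 ≈ 0.725
P(Sp. viridis | marker) = 0.01632/0.11012 ≈ 0.148
P(Sp. caerulea | marker) = 0.014/0.11012 ≈ 0.127
(Check: 0.725+0.148+0.127 = 1.000.)

Sp. nigra 0.725, Sp. viridis 0.148, Sp. caerulea 0.127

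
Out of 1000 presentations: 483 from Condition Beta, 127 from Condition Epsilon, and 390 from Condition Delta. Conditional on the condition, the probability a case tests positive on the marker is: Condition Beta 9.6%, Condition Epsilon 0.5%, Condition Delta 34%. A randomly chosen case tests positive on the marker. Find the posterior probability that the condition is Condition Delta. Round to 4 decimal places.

By Bayes' rule, posterior ∝ prior × likelihood:
  Condition Beta: 0.483 × 0.096 = 0.046368
  Condition Epsilon: 0.127 × 0.005 = 0.000635
  Condition Delta: 0.39 × 0.34 = 0.1326
Sum = 0.179603.
P(Condition Delta | evidence) = 0.1326 / 0.179603 ≈ 0.7383.

0.7383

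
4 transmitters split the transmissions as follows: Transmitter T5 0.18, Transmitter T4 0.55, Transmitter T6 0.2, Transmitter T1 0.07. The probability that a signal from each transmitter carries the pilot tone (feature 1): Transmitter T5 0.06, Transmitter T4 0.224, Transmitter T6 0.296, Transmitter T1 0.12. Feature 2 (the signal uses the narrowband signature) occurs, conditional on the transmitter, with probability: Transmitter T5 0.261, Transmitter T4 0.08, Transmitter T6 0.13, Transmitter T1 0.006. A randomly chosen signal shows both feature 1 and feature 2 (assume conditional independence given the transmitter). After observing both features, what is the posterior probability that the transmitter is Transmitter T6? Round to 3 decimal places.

Compute prior × likelihood for every hypothesis:
  Transmitter T5: 0.18 × 0.06 × 0.261 = 0.0028188
  Transmitter T4: 0.55 × 0.224 × 0.08 = 0.009856
  Transmitter T6: 0.2 × 0.296 × 0.13 = 0.007696
  Transmitter T1: 0.07 × 0.12 × 0.006 = 0.0000504
Sum = 0.0204212.
P(Transmitter T6 | evidence) = 0.007696 / 0.0204212 ≈ 0.377.

0.377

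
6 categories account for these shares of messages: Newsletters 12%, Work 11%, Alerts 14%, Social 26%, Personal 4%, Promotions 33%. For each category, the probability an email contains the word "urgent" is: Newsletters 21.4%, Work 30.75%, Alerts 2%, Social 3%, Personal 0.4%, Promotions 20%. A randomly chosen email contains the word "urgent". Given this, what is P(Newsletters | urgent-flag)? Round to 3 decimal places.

0.188

Compute prior × likelihood for every hypothesis:
  Newsletters: 0.12 × 0.214 = 0.02568
  Work: 0.11 × 0.3075 = 0.033825
  Alerts: 0.14 × 0.02 = 0.0028
  Social: 0.26 × 0.03 = 0.0078
  Personal: 0.04 × 0.004 = 0.00016
  Promotions: 0.33 × 0.2 = 0.066
Normalizing constant = 0.136265.
P(Newsletters | evidence) = 0.02568 / 0.136265 ≈ 0.188.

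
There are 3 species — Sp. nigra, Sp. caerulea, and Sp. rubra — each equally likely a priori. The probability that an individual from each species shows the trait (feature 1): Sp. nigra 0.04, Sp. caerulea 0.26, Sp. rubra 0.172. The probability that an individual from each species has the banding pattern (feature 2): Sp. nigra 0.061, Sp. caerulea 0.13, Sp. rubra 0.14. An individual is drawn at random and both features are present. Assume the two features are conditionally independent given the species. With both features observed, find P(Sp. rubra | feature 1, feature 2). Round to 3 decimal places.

With a uniform prior (1/3 each), posterior ∝ likelihood:
  Sp. nigra: 0.04 × 0.061 = 0.00244
  Sp. caerulea: 0.26 × 0.13 = 0.0338
  Sp. rubra: 0.172 × 0.14 = 0.02408
Normalizing constant = 0.06032.
P(Sp. rubra | evidence) = 0.02408 / 0.06032 ≈ 0.399.

0.399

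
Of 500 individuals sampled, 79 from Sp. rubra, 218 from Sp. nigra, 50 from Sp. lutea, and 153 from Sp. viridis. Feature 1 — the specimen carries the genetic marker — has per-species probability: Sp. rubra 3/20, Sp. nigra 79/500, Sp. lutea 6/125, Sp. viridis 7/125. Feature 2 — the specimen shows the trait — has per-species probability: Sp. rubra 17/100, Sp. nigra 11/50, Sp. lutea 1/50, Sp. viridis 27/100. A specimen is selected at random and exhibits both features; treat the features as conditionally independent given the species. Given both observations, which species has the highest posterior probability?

Unnormalized posteriors (prior × likelihood):
  Sp. rubra: 0.158 × 0.15 × 0.17 = 0.004029
  Sp. nigra: 0.436 × 0.158 × 0.22 = 0.01515536
  Sp. lutea: 0.1 × 0.048 × 0.02 = 0.000096
  Sp. viridis: 0.306 × 0.056 × 0.27 = 0.00462672
Normalizing constant = 0.02390708.
Largest term belongs to Sp. nigra, so Sp. nigra is most probable.

Sp. nigra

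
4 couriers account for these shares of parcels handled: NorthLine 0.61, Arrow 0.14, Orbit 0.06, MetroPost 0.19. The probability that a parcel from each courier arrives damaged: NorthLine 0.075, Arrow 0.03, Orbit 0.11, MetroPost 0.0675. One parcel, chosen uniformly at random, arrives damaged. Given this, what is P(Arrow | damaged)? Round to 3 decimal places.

0.061

Compute prior × likelihood for every hypothesis:
  NorthLine: 0.61 × 0.075 = 0.04575
  Arrow: 0.14 × 0.03 = 0.0042
  Orbit: 0.06 × 0.11 = 0.0066
  MetroPost: 0.19 × 0.0675 = 0.012825
Total = 0.069375.
P(Arrow | evidence) = 0.0042 / 0.069375 ≈ 0.061.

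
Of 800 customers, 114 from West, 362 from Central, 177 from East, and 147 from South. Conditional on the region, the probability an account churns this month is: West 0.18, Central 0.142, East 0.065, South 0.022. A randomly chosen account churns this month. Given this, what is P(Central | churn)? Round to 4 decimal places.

0.5931

Prior × likelihood for each hypothesis:
  West: 0.1425 × 0.18 = 0.02565
  Central: 0.4525 × 0.142 = 0.064255
  East: 0.22125 × 0.065 = 0.01438125
  South: 0.18375 × 0.022 = 0.0040425
Normalizing constant = 0.10832875.
P(Central | evidence) = 0.064255 / 0.10832875 ≈ 0.5931.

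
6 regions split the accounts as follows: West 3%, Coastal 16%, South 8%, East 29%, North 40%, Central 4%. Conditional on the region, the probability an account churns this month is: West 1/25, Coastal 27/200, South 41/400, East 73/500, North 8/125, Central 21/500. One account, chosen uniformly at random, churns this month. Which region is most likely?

East

By Bayes' rule, posterior ∝ prior × likelihood:
  West: 0.03 × 0.04 = 0.0012
  Coastal: 0.16 × 0.135 = 0.0216
  South: 0.08 × 0.1025 = 0.0082
  East: 0.29 × 0.146 = 0.04234
  North: 0.4 × 0.064 = 0.0256
  Central: 0.04 × 0.042 = 0.00168
Total = 0.10062.
Largest term belongs to East, so East is most probable.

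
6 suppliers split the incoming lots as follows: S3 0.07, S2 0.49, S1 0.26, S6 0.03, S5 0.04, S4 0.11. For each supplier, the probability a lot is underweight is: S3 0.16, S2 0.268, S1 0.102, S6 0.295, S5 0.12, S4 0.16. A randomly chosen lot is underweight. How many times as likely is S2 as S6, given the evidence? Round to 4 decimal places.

Compute prior × likelihood for every hypothesis:
  S3: 0.07 × 0.16 = 0.0112
  S2: 0.49 × 0.268 = 0.13132
  S1: 0.26 × 0.102 = 0.02652
  S6: 0.03 × 0.295 = 0.00885
  S5: 0.04 × 0.12 = 0.0048
  S4: 0.11 × 0.16 = 0.0176
Sum = 0.20029.
The ratio is 0.13132 / 0.00885 (the normalizer cancels) = 14.8384.

14.8384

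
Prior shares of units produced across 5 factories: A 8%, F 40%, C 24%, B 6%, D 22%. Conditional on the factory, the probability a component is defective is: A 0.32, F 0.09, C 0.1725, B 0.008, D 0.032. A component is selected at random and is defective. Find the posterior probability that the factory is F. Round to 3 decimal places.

Prior × likelihood for each hypothesis:
  A: 0.08 × 0.32 = 0.0256
  F: 0.4 × 0.09 = 0.036
  C: 0.24 × 0.1725 = 0.0414
  B: 0.06 × 0.008 = 0.00048
  D: 0.22 × 0.032 = 0.00704
Sum = 0.11052.
P(F | evidence) = 0.036 / 0.11052 ≈ 0.326.

0.326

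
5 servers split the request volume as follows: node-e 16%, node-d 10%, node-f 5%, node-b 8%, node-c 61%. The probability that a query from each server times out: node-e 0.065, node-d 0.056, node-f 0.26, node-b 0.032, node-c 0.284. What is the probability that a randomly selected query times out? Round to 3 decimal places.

0.205

By Bayes' rule, posterior ∝ prior × likelihood:
  node-e: 0.16 × 0.065 = 0.0104
  node-d: 0.1 × 0.056 = 0.0056
  node-f: 0.05 × 0.26 = 0.013
  node-b: 0.08 × 0.032 = 0.00256
  node-c: 0.61 × 0.284 = 0.17324
P(timeout) = 0.0104 + 0.0056 + 0.013 + 0.00256 + 0.17324 = 0.2048 → 0.205.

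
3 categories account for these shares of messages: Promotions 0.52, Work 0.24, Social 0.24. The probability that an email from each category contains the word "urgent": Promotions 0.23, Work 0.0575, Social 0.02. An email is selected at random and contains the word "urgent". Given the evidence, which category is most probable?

Prior × likelihood for each hypothesis:
  Promotions: 0.52 × 0.23 = 0.1196
  Work: 0.24 × 0.0575 = 0.0138
  Social: 0.24 × 0.02 = 0.0048
Total = 0.1382.
Largest term belongs to Promotions, so Promotions is most probable.

Promotions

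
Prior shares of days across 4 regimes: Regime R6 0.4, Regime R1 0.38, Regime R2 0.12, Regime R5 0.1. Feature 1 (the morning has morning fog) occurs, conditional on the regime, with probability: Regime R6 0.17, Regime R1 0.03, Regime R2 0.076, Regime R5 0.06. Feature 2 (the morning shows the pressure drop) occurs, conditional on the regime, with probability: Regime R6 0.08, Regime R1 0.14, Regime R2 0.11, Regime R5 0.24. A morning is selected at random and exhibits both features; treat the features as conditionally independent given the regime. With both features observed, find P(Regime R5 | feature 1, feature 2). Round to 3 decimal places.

0.152

Unnormalized posteriors (prior × likelihood):
  Regime R6: 0.4 × 0.17 × 0.08 = 0.00544
  Regime R1: 0.38 × 0.03 × 0.14 = 0.001596
  Regime R2: 0.12 × 0.076 × 0.11 = 0.0010032
  Regime R5: 0.1 × 0.06 × 0.24 = 0.00144
Normalizing constant = 0.0094792.
P(Regime R5 | evidence) = 0.00144 / 0.0094792 ≈ 0.152.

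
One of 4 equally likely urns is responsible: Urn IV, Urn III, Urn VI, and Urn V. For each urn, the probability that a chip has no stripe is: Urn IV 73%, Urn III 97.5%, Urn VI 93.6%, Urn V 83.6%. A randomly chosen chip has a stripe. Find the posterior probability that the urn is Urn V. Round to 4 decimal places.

Taking complements, P(striped | each) = Urn IV 0.27, Urn III 0.025, Urn VI 0.064, Urn V 0.164.
With a uniform prior (1/4 each), posterior ∝ likelihood:
  Urn IV: 0.27
  Urn III: 0.025
  Urn VI: 0.064
  Urn V: 0.164
Sum = 0.523.
P(Urn V | evidence) = 0.164 / 0.523 ≈ 0.3136.

0.3136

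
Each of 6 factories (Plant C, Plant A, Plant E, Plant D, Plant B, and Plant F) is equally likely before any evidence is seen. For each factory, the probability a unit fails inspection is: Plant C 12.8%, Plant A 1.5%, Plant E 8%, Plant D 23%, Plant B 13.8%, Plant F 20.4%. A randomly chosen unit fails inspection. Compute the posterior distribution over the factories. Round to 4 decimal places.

With a uniform prior (1/6 each), posterior ∝ likelihood:
  Plant C: 0.128
  Plant A: 0.015
  Plant E: 0.08
  Plant D: 0.23
  Plant B: 0.138
  Plant F: 0.204
Total = 0.795.
P(Plant C | nonconforming) = 0.128/0.795 ≈ 0.1610
P(Plant A | nonconforming) = 0.015/0.795 ≈ 0.0189
P(Plant E | nonconforming) = 0.08/0.795 ≈ 0.1006
P(Plant D | nonconforming) = 0.23/0.795 ≈ 0.2893
P(Plant B | nonconforming) = 0.138/0.795 ≈ 0.1736
P(Plant F | nonconforming) = 0.204/0.795 ≈ 0.2566

Plant C 0.1610, Plant A 0.0189, Plant E 0.1006, Plant D 0.2893, Plant B 0.1736, Plant F 0.2566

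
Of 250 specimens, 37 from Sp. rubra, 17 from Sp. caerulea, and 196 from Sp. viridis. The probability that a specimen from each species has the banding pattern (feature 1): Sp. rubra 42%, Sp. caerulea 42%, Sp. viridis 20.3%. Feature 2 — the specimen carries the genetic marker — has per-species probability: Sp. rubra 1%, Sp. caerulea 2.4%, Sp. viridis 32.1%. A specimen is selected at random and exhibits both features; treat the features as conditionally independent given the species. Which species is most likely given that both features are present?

Sp. viridis

Unnormalized posteriors (prior × likelihood):
  Sp. rubra: 0.148 × 0.42 × 0.01 = 0.0006216
  Sp. caerulea: 0.068 × 0.42 × 0.024 = 0.00068544
  Sp. viridis: 0.784 × 0.203 × 0.321 = 0.051087792
Total = 0.052394832.
Largest term belongs to Sp. viridis, so Sp. viridis is most probable.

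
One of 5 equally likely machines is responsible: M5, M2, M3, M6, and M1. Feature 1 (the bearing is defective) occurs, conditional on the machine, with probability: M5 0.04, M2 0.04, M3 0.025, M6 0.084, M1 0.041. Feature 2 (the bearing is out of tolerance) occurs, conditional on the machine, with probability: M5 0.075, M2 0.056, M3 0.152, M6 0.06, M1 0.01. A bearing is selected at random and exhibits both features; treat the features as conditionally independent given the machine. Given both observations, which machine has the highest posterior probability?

With a uniform prior (1/5 each), posterior ∝ likelihood:
  M5: 0.04 × 0.075 = 0.003
  M2: 0.04 × 0.056 = 0.00224
  M3: 0.025 × 0.152 = 0.0038
  M6: 0.084 × 0.06 = 0.00504
  M1: 0.041 × 0.01 = 0.00041
Normalizing constant = 0.01449.
Largest term belongs to M6, so M6 is most probable.

M6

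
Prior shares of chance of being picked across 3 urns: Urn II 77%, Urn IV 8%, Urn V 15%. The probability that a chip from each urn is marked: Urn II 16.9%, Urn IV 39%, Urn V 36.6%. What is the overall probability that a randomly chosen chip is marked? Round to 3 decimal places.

Compute prior × likelihood for every hypothesis:
  Urn II: 0.77 × 0.169 = 0.13013
  Urn IV: 0.08 × 0.39 = 0.0312
  Urn V: 0.15 × 0.366 = 0.0549
P(marked) = 0.13013 + 0.0312 + 0.0549 = 0.21623 → 0.216.

0.216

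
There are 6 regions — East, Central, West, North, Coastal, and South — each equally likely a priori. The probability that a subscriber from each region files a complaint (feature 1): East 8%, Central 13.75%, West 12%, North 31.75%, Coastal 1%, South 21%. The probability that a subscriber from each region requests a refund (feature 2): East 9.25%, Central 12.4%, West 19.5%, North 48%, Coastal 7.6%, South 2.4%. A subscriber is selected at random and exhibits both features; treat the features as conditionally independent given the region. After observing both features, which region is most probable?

With a uniform prior (1/6 each), posterior ∝ likelihood:
  East: 0.08 × 0.0925 = 0.0074
  Central: 0.1375 × 0.124 = 0.01705
  West: 0.12 × 0.195 = 0.0234
  North: 0.3175 × 0.48 = 0.1524
  Coastal: 0.01 × 0.076 = 0.00076
  South: 0.21 × 0.024 = 0.00504
Normalizing constant = 0.20605.
Largest term belongs to North, so North is most probable.

North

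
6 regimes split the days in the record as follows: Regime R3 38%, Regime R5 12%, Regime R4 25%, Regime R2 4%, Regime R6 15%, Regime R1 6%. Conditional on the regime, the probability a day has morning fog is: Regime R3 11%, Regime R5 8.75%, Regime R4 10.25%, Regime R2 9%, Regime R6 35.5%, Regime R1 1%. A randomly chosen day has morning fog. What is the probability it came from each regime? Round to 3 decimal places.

By Bayes' rule, posterior ∝ prior × likelihood:
  Regime R3: 0.38 × 0.11 = 0.0418
  Regime R5: 0.12 × 0.0875 = 0.0105
  Regime R4: 0.25 × 0.1025 = 0.025625
  Regime R2: 0.04 × 0.09 = 0.0036
  Regime R6: 0.15 × 0.355 = 0.05325
  Regime R1: 0.06 × 0.01 = 0.0006
Sum = 0.135375.
P(Regime R3 | fog) = 0.0418/0.135375 ≈ 0.309
P(Regime R5 | fog) = 0.0105/0.135375 ≈ 0.078
P(Regime R4 | fog) = 0.025625/0.135375 ≈ 0.189
P(Regime R2 | fog) = 0.0036/0.135375 ≈ 0.027
P(Regime R6 | fog) = 0.05325/0.135375 ≈ 0.393
P(Regime R1 | fog) = 0.0006/0.135375 ≈ 0.004

Regime R3 0.309, Regime R5 0.078, Regime R4 0.189, Regime R2 0.027, Regime R6 0.393, Regime R1 0.004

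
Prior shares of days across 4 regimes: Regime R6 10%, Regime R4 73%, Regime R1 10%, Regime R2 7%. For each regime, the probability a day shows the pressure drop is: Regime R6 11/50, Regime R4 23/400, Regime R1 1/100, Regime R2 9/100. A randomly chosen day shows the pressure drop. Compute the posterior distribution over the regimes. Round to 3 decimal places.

Compute prior × likelihood for every hypothesis:
  Regime R6: 0.1 × 0.22 = 0.022
  Regime R4: 0.73 × 0.0575 = 0.041975
  Regime R1: 0.1 × 0.01 = 0.001
  Regime R2: 0.07 × 0.09 = 0.0063
Normalizing constant = 0.071275.
P(Regime R6 | drop) = 0.022/0.071275 ≈ 0.309
P(Regime R4 | drop) = 0.041975/0.071275 ≈ 0.589
P(Regime R1 | drop) = 0.001/0.071275 ≈ 0.014
P(Regime R2 | drop) = 0.0063/0.071275 ≈ 0.088

Regime R6 0.309, Regime R4 0.589, Regime R1 0.014, Regime R2 0.088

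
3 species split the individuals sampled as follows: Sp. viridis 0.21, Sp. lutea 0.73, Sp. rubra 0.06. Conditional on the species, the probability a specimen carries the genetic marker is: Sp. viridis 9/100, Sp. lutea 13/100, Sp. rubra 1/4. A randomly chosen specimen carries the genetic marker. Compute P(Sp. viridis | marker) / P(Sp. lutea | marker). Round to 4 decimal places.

0.1992

Prior × likelihood for each hypothesis:
  Sp. viridis: 0.21 × 0.09 = 0.0189
  Sp. lutea: 0.73 × 0.13 = 0.0949
  Sp. rubra: 0.06 × 0.25 = 0.015
Normalizing constant = 0.1288.
The ratio is 0.0189 / 0.0949 (the normalizer cancels) = 0.1992.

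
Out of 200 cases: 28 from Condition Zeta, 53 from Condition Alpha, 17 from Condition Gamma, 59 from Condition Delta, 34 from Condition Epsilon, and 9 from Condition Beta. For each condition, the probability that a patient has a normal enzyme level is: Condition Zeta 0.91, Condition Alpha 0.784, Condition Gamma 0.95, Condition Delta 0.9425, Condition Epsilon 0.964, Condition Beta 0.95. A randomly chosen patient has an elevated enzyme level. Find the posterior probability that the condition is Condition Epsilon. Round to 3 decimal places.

Taking complements, P(elevated | each) = Condition Zeta 0.09, Condition Alpha 0.216, Condition Gamma 0.05, Condition Delta 0.0575, Condition Epsilon 0.036, Condition Beta 0.05.
Prior × likelihood for each hypothesis:
  Condition Zeta: 0.14 × 0.09 = 0.0126
  Condition Alpha: 0.265 × 0.216 = 0.05724
  Condition Gamma: 0.085 × 0.05 = 0.00425
  Condition Delta: 0.295 × 0.0575 = 0.0169625
  Condition Epsilon: 0.17 × 0.036 = 0.00612
  Condition Beta: 0.045 × 0.05 = 0.00225
Normalizing constant = 0.0994225.
P(Condition Epsilon | evidence) = 0.00612 / 0.0994225 ≈ 0.062.

0.062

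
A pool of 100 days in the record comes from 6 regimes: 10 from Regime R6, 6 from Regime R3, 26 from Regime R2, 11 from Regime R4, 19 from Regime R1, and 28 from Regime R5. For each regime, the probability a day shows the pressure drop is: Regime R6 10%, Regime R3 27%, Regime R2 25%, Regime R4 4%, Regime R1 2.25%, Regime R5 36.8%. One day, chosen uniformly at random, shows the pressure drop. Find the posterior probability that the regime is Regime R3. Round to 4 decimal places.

0.0798

Compute prior × likelihood for every hypothesis:
  Regime R6: 0.1 × 0.1 = 0.01
  Regime R3: 0.06 × 0.27 = 0.0162
  Regime R2: 0.26 × 0.25 = 0.065
  Regime R4: 0.11 × 0.04 = 0.0044
  Regime R1: 0.19 × 0.0225 = 0.004275
  Regime R5: 0.28 × 0.368 = 0.10304
Total = 0.202915.
P(Regime R3 | evidence) = 0.0162 / 0.202915 ≈ 0.0798.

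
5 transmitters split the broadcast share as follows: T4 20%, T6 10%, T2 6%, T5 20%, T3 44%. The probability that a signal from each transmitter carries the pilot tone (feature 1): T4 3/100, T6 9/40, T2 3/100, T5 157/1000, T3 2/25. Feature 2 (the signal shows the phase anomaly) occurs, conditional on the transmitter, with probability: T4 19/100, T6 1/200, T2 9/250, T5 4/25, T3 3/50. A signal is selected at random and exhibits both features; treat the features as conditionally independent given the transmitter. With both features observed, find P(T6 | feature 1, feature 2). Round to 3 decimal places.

Unnormalized posteriors (prior × likelihood):
  T4: 0.2 × 0.03 × 0.19 = 0.00114
  T6: 0.1 × 0.225 × 0.005 = 0.0001125
  T2: 0.06 × 0.03 × 0.036 = 0.0000648
  T5: 0.2 × 0.157 × 0.16 = 0.005024
  T3: 0.44 × 0.08 × 0.06 = 0.002112
Sum = 0.0084533.
P(T6 | evidence) = 0.0001125 / 0.0084533 ≈ 0.013.

0.013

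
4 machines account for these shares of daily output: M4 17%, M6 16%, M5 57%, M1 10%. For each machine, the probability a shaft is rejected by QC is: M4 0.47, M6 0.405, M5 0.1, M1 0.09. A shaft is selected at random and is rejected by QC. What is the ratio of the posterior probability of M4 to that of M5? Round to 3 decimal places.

By Bayes' rule, posterior ∝ prior × likelihood:
  M4: 0.17 × 0.47 = 0.0799
  M6: 0.16 × 0.405 = 0.0648
  M5: 0.57 × 0.1 = 0.057
  M1: 0.1 × 0.09 = 0.009
Total = 0.2107.
The ratio is 0.0799 / 0.057 (the normalizer cancels) = 1.402.

1.402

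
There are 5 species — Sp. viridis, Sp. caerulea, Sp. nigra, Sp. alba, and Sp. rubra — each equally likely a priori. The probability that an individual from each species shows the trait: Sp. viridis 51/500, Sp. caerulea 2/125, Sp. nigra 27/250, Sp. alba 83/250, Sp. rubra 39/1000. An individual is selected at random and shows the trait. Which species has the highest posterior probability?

Sp. alba

Since the prior is uniform, the posterior is proportional to the likelihood:
  Sp. viridis: 0.102
  Sp. caerulea: 0.016
  Sp. nigra: 0.108
  Sp. alba: 0.332
  Sp. rubra: 0.039
Normalizing constant = 0.597.
Largest term belongs to Sp. alba, so Sp. alba is most probable.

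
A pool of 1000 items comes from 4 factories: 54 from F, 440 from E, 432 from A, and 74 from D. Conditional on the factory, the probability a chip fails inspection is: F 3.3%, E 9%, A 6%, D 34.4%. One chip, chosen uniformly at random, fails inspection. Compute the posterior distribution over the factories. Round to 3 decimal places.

Unnormalized posteriors (prior × likelihood):
  F: 0.054 × 0.033 = 0.001782
  E: 0.44 × 0.09 = 0.0396
  A: 0.432 × 0.06 = 0.02592
  D: 0.074 × 0.344 = 0.025456
Total = 0.092758.
P(F | nonconforming) = 0.001782/0.092758 ≈ 0.019
P(E | nonconforming) = 0.0396/0.092758 ≈ 0.427
P(A | nonconforming) = 0.02592/0.092758 ≈ 0.279
P(D | nonconforming) = 0.025456/0.092758 ≈ 0.274

F 0.019, E 0.427, A 0.279, D 0.274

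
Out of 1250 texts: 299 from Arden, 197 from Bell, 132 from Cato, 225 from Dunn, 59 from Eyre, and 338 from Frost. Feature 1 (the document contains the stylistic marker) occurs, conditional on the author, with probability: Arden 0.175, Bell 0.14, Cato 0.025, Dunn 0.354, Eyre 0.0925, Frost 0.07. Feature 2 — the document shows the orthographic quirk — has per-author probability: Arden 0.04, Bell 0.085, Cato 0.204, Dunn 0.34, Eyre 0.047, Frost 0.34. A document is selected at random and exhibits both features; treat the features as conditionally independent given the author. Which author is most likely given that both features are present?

Dunn

Prior × likelihood for each hypothesis:
  Arden: 0.2392 × 0.175 × 0.04 = 0.0016744
  Bell: 0.1576 × 0.14 × 0.085 = 0.00187544
  Cato: 0.1056 × 0.025 × 0.204 = 0.00053856
  Dunn: 0.18 × 0.354 × 0.34 = 0.0216648
  Eyre: 0.0472 × 0.0925 × 0.047 = 0.000205202
  Frost: 0.2704 × 0.07 × 0.34 = 0.00643552
Total = 0.032393922.
Largest term belongs to Dunn, so Dunn is most probable.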